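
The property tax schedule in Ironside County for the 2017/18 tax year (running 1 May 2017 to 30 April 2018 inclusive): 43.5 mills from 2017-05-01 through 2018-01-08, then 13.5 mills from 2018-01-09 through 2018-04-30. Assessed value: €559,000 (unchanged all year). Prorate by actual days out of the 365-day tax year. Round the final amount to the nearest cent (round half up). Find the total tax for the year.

€19,170.64

2017-05-01 to 2018-01-08: 253 days at 43.5 mills → €559,000 × 4.35% × 253/365 = €16,854.9986
2018-01-09 to 2018-04-30: 112 days at 13.5 mills → €559,000 × 1.35% × 112/365 = €2,315.6384
Total = €19,170.6370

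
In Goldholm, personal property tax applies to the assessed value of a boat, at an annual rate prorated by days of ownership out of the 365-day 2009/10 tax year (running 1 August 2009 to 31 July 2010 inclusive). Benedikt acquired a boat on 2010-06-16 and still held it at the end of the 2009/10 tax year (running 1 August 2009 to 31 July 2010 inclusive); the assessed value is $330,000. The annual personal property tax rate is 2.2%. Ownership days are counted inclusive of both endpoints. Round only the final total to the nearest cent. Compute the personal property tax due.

Days held (2010-06-16 to 2010-07-31): 46 out of 365
Tax = $330,000 × 2.2% × 46/365 = $914.9589

$914.96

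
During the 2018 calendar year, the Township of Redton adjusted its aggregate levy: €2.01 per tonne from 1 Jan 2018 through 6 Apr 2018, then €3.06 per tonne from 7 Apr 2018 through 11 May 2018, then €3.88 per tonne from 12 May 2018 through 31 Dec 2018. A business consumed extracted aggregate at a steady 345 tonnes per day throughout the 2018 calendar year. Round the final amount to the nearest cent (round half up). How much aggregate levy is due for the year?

1 Jan – 6 Apr 2018: 96 days × 345 tonnes/day = 33,120 tonnes at €2.01/tonne → €66,571.20
7 Apr – 11 May 2018: 35 days × 345 tonnes/day = 12,075 tonnes at €3.06/tonne → €36,949.50
12 May – 31 Dec 2018: 234 days × 345 tonnes/day = 80,730 tonnes at €3.88/tonne → €313,232.40

€416,753.10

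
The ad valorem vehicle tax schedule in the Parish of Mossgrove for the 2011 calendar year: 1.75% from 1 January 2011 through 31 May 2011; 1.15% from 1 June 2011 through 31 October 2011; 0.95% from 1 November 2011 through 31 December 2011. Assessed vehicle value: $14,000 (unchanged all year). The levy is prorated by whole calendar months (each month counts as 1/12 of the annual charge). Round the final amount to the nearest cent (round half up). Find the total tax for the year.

1 January – 31 May 2011: 5 months at 1.75% → $14,000 × 1.75% × 5/12 = $102.0833
1 June – 31 October 2011: 5 months at 1.15% → $14,000 × 1.15% × 5/12 = $67.0833
1 November – 31 December 2011: 2 months at 0.95% → $14,000 × 0.95% × 2/12 = $22.1667
Total = $191.3333

$191.33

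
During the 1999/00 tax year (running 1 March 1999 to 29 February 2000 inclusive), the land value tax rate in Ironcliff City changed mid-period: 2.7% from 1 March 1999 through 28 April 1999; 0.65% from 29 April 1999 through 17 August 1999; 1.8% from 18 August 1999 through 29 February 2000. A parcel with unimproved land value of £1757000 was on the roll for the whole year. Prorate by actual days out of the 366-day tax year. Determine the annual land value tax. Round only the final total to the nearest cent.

£28047.19

1 March – 28 April 1999: 59 days at 2.7% → £1757000 × 2.7% × 59/366 = £7647.2705
29 April – 17 August 1999: 111 days at 0.65% → £1757000 × 0.65% × 111/366 = £3463.5943
18 August 1999 – 29 February 2000: 196 days at 1.8% → £1757000 × 1.8% × 196/366 = £16936.3279
Total = £28047.1926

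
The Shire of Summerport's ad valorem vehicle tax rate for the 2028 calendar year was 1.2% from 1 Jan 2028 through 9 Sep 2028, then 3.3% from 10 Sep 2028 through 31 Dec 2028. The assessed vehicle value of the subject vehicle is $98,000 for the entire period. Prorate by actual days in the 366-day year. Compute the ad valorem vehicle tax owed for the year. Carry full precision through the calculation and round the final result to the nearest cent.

1 Jan – 9 Sep 2028: 253 days at 1.2% → $98,000 × 1.2% × 253/366 = $812.9180
10 Sep – 31 Dec 2028: 113 days at 3.3% → $98,000 × 3.3% × 113/366 = $998.4754
Total = $1,811.3934

$1,811.39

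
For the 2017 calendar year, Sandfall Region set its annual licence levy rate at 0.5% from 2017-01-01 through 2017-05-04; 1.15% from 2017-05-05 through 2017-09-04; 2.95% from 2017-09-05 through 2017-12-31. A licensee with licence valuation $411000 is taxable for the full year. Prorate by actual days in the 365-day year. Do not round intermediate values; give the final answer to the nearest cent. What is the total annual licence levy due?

$6210.60

2017-01-01 to 2017-05-04: 124 days at 0.5% → $411000 × 0.5% × 124/365 = $698.1370
2017-05-05 to 2017-09-04: 123 days at 1.15% → $411000 × 1.15% × 123/365 = $1592.7658
2017-09-05 to 2017-12-31: 118 days at 2.95% → $411000 × 2.95% × 118/365 = $3919.7014
Total = $6210.6041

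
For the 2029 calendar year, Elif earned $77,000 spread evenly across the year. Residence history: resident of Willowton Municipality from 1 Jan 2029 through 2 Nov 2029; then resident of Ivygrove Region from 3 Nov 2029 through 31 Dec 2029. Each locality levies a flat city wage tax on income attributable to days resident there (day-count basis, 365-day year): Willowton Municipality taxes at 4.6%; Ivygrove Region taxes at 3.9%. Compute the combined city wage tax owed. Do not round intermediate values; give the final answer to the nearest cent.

$3,454.87

Willowton Municipality, 1 Jan – 2 Nov 2029: 306 days → $77,000 × 4.6% × 306/365 = $2,969.4575
Ivygrove Region, 3 Nov – 31 Dec 2029: 59 days → $77,000 × 3.9% × 59/365 = $485.4164
Total = $3,454.8740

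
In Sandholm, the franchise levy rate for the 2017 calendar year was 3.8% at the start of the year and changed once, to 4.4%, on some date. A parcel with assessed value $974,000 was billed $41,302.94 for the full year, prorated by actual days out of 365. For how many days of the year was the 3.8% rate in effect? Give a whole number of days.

Let d = days at the first rate; then 365 − d days at the second rate.
$974,000 × [3.8%·d + 4.4%·(365−d)] / 365 = $41,302.94
Solving gives d = 97, so the new rate took effect on 8 April 2017.

97 days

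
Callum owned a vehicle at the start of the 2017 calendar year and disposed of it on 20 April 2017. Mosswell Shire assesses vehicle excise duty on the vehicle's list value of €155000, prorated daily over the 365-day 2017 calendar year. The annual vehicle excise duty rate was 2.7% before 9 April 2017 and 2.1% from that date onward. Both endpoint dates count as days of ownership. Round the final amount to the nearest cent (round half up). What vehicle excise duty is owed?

1 January – 8 April 2017: 98 days at 2.7% → €155000 × 2.7% × 98/365 = €1123.6438
9 April – 20 April 2017: 12 days at 2.1% → €155000 × 2.1% × 12/365 = €107.0137
Total = €1230.6575

€1230.66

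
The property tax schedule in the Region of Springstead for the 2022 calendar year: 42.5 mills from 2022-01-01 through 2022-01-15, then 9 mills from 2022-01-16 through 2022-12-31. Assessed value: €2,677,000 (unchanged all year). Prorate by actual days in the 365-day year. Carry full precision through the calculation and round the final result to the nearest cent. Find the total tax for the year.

2022-01-01 to 2022-01-15: 15 days at 42.5 mills → €2,677,000 × 4.25% × 15/365 = €4,675.5822
2022-01-16 to 2022-12-31: 350 days at 9 mills → €2,677,000 × 0.9% × 350/365 = €23,102.8767
Total = €27,778.4589

€27,778.46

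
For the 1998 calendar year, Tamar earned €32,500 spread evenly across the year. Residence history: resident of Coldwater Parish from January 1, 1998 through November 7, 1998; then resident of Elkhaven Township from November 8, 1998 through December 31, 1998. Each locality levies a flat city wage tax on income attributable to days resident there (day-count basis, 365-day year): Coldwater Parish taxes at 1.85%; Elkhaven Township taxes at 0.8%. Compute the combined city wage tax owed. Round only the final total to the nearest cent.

€550.76

Coldwater Parish, January 1 – November 7, 1998: 311 days → €32,500 × 1.85% × 311/365 = €512.2979
Elkhaven Township, November 8 – December 31, 1998: 54 days → €32,500 × 0.8% × 54/365 = €38.4658
Total = €550.7637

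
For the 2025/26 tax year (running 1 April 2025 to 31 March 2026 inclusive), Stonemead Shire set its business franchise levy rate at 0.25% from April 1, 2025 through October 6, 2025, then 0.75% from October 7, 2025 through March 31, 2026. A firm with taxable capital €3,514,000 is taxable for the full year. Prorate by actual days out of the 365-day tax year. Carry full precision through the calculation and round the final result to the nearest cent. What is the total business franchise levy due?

April 1 – October 6, 2025: 189 days at 0.25% → €3,514,000 × 0.25% × 189/365 = €4,548.9452
October 7, 2025 – March 31, 2026: 176 days at 0.75% → €3,514,000 × 0.75% × 176/365 = €12,708.1644
Total = €17,257.1096

€17,257.11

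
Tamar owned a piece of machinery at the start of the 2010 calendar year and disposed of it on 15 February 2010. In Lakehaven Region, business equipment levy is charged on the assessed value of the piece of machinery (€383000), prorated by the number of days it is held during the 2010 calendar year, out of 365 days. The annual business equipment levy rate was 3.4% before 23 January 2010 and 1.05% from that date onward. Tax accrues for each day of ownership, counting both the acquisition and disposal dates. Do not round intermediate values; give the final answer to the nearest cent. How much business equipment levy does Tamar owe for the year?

1 January – 22 January 2010: 22 days at 3.4% → €383000 × 3.4% × 22/365 = €784.8877
23 January – 15 February 2010: 24 days at 1.05% → €383000 × 1.05% × 24/365 = €264.4274
Total = €1049.3151

€1049.32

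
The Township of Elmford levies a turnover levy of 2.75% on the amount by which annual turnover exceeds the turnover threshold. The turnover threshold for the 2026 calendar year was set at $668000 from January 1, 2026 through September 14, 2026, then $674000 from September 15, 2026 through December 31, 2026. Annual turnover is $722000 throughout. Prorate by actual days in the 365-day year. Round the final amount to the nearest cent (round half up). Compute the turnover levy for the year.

$1436.18

January 1 – September 14, 2026: 257 days, exemption $668000 → ($722000 − $668000) × 2.75% × 257/365 = $1045.6027
September 15 – December 31, 2026: 108 days, exemption $674000 → ($722000 − $674000) × 2.75% × 108/365 = $390.5753
Total = $1436.1781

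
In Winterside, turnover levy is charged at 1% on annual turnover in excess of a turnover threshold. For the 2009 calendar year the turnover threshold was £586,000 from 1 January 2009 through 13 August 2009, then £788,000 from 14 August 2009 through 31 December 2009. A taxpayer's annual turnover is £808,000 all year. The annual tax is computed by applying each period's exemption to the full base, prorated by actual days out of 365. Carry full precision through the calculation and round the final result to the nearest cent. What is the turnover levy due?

1 January – 13 August 2009: 225 days, exemption £586,000 → (£808,000 − £586,000) × 1% × 225/365 = £1,368.4932
14 August – 31 December 2009: 140 days, exemption £788,000 → (£808,000 − £788,000) × 1% × 140/365 = £76.7123
Total = £1,445.2055

£1,445.21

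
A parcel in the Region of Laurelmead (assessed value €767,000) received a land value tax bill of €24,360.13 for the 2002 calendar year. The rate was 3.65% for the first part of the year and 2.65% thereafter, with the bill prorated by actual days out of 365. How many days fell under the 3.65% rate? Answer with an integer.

Let d = days at the first rate; then 365 − d days at the second rate.
€767,000 × [3.65%·d + 2.65%·(365−d)] / 365 = €24,360.13
Solving gives d = 192, so the new rate took effect on July 12, 2002.

192 days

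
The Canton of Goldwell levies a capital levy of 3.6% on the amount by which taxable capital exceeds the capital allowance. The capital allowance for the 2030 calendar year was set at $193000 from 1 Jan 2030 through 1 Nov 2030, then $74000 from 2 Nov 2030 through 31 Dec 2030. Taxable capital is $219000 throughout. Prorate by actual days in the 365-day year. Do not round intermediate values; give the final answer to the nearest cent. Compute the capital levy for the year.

$1640.22

1 Jan – 1 Nov 2030: 305 days, exemption $193000 → ($219000 − $193000) × 3.6% × 305/365 = $782.1370
2 Nov – 31 Dec 2030: 60 days, exemption $74000 → ($219000 − $74000) × 3.6% × 60/365 = $858.0822
Total = $1640.2192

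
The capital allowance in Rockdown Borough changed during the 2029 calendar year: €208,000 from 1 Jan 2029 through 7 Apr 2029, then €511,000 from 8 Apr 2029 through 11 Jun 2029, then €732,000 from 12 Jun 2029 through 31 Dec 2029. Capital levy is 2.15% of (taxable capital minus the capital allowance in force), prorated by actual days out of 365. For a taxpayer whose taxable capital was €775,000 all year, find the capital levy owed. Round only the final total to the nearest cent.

1 Jan – 7 Apr 2029: 97 days, exemption €208,000 → (€775,000 − €208,000) × 2.15% × 97/365 = €3,239.6671
8 Apr – 11 Jun 2029: 65 days, exemption €511,000 → (€775,000 − €511,000) × 2.15% × 65/365 = €1,010.7945
12 Jun – 31 Dec 2029: 203 days, exemption €732,000 → (€775,000 − €732,000) × 2.15% × 203/365 = €514.1740
Total = €4,764.6356

€4,764.64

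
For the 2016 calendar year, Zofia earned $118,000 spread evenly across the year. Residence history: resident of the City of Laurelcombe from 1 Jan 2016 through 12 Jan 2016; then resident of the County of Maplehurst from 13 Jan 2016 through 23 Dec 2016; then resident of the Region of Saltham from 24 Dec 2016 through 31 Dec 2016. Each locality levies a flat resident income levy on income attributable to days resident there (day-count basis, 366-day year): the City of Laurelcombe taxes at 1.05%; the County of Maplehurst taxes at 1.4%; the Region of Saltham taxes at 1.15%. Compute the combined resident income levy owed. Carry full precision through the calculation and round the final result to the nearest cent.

The City of Laurelcombe, 1 Jan – 12 Jan 2016: 12 days → $118,000 × 1.05% × 12/366 = $40.6230
The County of Maplehurst, 13 Jan – 23 Dec 2016: 346 days → $118,000 × 1.4% × 346/366 = $1,561.7268
The Region of Saltham, 24 Dec – 31 Dec 2016: 8 days → $118,000 × 1.15% × 8/366 = $29.6612
Total = $1,632.0109

$1,632.01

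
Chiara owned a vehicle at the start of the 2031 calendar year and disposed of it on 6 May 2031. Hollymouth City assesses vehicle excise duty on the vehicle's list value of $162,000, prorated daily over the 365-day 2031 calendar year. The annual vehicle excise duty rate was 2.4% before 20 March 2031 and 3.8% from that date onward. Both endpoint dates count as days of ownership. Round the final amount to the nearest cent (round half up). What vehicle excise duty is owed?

1 January – 19 March 2031: 78 days at 2.4% → $162,000 × 2.4% × 78/365 = $830.8603
20 March – 6 May 2031: 48 days at 3.8% → $162,000 × 3.8% × 48/365 = $809.5562
Total = $1,640.4164

$1,640.42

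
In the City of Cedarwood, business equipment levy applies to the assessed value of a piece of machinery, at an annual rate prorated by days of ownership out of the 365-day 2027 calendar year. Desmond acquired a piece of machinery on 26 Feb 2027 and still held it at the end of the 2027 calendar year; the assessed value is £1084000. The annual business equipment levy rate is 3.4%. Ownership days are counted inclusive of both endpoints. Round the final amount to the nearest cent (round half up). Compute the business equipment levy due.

Days held (26 Feb – 31 Dec 2027): 309 out of 365
Tax = £1084000 × 3.4% × 309/365 = £31201.3808

£31201.38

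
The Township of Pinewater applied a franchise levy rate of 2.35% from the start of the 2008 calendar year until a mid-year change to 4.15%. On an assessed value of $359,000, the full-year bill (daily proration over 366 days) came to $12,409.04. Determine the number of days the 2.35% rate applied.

141 days

Let d = days at the first rate; then 366 − d days at the second rate.
$359,000 × [2.35%·d + 4.15%·(366−d)] / 366 = $12,409.04
Solving gives d = 141, so the new rate took effect on 21 May 2008.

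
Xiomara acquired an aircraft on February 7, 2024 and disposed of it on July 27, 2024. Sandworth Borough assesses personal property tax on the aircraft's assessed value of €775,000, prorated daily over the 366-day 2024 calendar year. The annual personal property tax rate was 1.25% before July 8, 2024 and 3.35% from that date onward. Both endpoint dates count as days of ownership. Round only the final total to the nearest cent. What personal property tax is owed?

February 7 – July 7, 2024: 152 days at 1.25% → €775,000 × 1.25% × 152/366 = €4,023.2240
July 8 – July 27, 2024: 20 days at 3.35% → €775,000 × 3.35% × 20/366 = €1,418.7158
Total = €5,441.9399

€5,441.94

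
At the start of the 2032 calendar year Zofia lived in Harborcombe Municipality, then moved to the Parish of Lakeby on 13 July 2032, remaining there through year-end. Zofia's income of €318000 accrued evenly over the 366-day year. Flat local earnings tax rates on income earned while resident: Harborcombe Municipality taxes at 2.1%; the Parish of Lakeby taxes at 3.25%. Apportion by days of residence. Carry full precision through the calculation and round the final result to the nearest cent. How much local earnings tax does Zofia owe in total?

Harborcombe Municipality, 1 January – 12 July 2032: 194 days → €318000 × 2.1% × 194/366 = €3539.7049
The Parish of Lakeby, 13 July – 31 December 2032: 172 days → €318000 × 3.25% × 172/366 = €4856.8852
Total = €8396.5902

€8396.59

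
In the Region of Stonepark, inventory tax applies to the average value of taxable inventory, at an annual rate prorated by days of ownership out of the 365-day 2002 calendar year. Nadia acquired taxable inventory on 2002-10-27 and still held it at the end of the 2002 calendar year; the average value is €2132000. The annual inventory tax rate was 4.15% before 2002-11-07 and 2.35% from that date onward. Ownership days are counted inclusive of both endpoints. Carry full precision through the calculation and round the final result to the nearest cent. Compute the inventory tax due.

2002-10-27 to 2002-11-06: 11 days at 4.15% → €2132000 × 4.15% × 11/365 = €2666.4603
2002-11-07 to 2002-12-31: 55 days at 2.35% → €2132000 × 2.35% × 55/365 = €7549.6164
Total = €10216.0767

€10216.08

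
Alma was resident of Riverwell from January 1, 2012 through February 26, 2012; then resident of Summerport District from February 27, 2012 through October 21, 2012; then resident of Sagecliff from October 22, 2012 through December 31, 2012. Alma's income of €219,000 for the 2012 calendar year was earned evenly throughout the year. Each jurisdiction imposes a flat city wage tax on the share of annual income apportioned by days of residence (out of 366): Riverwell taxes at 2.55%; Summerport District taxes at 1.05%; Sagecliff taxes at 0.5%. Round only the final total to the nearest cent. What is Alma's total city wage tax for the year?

€2,577.44

Riverwell, January 1 – February 26, 2012: 57 days → €219,000 × 2.55% × 57/366 = €869.7172
Summerport District, February 27 – October 21, 2012: 238 days → €219,000 × 1.05% × 238/366 = €1,495.3033
Sagecliff, October 22 – December 31, 2012: 71 days → €219,000 × 0.5% × 71/366 = €212.4180
Total = €2,577.4385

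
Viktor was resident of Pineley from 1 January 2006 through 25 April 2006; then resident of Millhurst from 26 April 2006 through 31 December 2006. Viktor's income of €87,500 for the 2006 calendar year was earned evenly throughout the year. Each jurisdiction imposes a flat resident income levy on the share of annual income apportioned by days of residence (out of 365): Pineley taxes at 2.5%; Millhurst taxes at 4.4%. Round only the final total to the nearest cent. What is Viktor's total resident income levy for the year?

€3,326.20

Pineley, 1 January – 25 April 2006: 115 days → €87,500 × 2.5% × 115/365 = €689.2123
Millhurst, 26 April – 31 December 2006: 250 days → €87,500 × 4.4% × 250/365 = €2,636.9863
Total = €3,326.1986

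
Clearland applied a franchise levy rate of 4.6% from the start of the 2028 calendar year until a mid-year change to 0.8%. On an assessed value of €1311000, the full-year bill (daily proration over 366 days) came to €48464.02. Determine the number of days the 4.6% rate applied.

Let d = days at the first rate; then 366 − d days at the second rate.
€1311000 × [4.6%·d + 0.8%·(366−d)] / 366 = €48464.02
Solving gives d = 279, so the new rate took effect on 6 Oct 2028.

279 days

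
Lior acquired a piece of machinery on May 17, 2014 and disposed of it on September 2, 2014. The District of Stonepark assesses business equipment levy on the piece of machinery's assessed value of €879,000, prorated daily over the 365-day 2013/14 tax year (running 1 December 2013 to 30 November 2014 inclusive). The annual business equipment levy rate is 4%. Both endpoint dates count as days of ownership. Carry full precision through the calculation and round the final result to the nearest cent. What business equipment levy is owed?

€10,499.84

Days held (May 17 – September 2, 2014): 109 out of 365
Tax = €879,000 × 4% × 109/365 = €10,499.8356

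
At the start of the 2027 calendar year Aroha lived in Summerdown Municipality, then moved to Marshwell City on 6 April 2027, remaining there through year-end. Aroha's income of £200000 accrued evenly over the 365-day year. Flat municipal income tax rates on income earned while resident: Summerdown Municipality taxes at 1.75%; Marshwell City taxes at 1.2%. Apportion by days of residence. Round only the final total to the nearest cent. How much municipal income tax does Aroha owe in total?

Summerdown Municipality, 1 January – 5 April 2027: 95 days → £200000 × 1.75% × 95/365 = £910.9589
Marshwell City, 6 April – 31 December 2027: 270 days → £200000 × 1.2% × 270/365 = £1775.3425
Total = £2686.3014

£2686.30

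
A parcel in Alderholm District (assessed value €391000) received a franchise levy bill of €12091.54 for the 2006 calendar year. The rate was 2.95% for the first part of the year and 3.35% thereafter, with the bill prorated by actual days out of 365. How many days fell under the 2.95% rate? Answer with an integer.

235 days

Let d = days at the first rate; then 365 − d days at the second rate.
€391000 × [2.95%·d + 3.35%·(365−d)] / 365 = €12091.54
Solving gives d = 235, so the new rate took effect on August 24, 2006.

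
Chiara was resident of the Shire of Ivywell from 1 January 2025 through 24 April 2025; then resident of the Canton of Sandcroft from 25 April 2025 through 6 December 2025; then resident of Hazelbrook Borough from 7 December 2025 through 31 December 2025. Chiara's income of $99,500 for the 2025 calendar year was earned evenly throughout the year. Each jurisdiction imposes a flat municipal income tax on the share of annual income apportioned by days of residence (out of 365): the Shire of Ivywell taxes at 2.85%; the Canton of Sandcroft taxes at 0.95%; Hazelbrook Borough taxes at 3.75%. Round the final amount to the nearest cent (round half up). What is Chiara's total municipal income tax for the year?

$1,726.53

The Shire of Ivywell, 1 January – 24 April 2025: 114 days → $99,500 × 2.85% × 114/365 = $885.6863
The Canton of Sandcroft, 25 April – 6 December 2025: 226 days → $99,500 × 0.95% × 226/365 = $585.2781
Hazelbrook Borough, 7 December – 31 December 2025: 25 days → $99,500 × 3.75% × 25/365 = $255.5651
Total = $1,726.5295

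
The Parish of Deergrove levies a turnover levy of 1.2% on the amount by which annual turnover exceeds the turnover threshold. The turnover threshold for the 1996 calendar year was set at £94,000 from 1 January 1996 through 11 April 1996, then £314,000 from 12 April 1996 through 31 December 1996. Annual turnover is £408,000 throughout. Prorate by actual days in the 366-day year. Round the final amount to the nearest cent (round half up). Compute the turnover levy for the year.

£1,863.74

1 January – 11 April 1996: 102 days, exemption £94,000 → (£408,000 − £94,000) × 1.2% × 102/366 = £1,050.0984
12 April – 31 December 1996: 264 days, exemption £314,000 → (£408,000 − £314,000) × 1.2% × 264/366 = £813.6393
Total = £1,863.7377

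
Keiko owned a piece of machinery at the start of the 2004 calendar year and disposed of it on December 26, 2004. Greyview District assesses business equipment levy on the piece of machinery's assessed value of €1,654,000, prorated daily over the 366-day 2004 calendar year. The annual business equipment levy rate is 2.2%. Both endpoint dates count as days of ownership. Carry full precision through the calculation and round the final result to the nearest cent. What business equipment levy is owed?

Days held (January 1 – December 26, 2004): 361 out of 366
Tax = €1,654,000 × 2.2% × 361/366 = €35,890.8962

€35,890.90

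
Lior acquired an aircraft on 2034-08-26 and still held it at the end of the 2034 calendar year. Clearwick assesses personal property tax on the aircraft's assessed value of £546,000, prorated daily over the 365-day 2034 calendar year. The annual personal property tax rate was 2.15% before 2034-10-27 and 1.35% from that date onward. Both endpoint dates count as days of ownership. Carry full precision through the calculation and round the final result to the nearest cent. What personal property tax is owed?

2034-08-26 to 2034-10-26: 62 days at 2.15% → £546,000 × 2.15% × 62/365 = £1,994.0219
2034-10-27 to 2034-12-31: 66 days at 1.35% → £546,000 × 1.35% × 66/365 = £1,332.8384
Total = £3,326.8603

£3,326.86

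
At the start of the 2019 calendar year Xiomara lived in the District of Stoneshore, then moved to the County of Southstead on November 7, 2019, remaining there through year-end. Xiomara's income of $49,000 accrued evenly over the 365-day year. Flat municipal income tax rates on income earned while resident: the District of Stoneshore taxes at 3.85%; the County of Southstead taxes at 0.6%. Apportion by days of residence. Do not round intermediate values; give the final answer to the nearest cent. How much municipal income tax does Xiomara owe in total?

$1,646.53

The District of Stoneshore, January 1 – November 6, 2019: 310 days → $49,000 × 3.85% × 310/365 = $1,602.2329
The County of Southstead, November 7 – December 31, 2019: 55 days → $49,000 × 0.6% × 55/365 = $44.3014
Total = $1,646.5342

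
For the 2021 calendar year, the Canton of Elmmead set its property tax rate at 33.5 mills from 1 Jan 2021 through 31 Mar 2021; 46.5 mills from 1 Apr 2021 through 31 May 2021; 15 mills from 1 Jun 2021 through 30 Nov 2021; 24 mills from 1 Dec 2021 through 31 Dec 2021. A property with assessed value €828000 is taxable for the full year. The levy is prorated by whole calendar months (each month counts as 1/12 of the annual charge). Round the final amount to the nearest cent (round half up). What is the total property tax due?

1 Jan – 31 Mar 2021: 3 months at 33.5 mills → €828000 × 3.35% × 3/12 = €6934.5000
1 Apr – 31 May 2021: 2 months at 46.5 mills → €828000 × 4.65% × 2/12 = €6417.0000
1 Jun – 30 Nov 2021: 6 months at 15 mills → €828000 × 1.5% × 6/12 = €6210.0000
1 Dec – 31 Dec 2021: 1 month at 24 mills → €828000 × 2.4% × 1/12 = €1656.0000
Total = €21217.5000

€21217.50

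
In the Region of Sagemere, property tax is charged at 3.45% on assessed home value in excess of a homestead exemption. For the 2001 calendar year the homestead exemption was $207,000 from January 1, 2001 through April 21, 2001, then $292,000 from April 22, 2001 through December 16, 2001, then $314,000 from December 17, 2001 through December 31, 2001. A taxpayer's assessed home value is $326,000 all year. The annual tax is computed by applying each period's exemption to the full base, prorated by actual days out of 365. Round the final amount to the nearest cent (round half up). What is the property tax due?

$2,033.61

January 1 – April 21, 2001: 111 days, exemption $207,000 → ($326,000 − $207,000) × 3.45% × 111/365 = $1,248.5219
April 22 – December 16, 2001: 239 days, exemption $292,000 → ($326,000 − $292,000) × 3.45% × 239/365 = $768.0740
December 17 – December 31, 2001: 15 days, exemption $314,000 → ($326,000 − $314,000) × 3.45% × 15/365 = $17.0137
Total = $2,033.6096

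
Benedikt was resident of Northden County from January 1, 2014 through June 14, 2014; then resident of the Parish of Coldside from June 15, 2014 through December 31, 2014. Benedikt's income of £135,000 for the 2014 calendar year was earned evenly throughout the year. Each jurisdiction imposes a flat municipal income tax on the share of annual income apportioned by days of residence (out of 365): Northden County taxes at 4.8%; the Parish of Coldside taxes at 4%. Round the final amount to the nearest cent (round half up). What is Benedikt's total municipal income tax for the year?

£5,888.22

Northden County, January 1 – June 14, 2014: 165 days → £135,000 × 4.8% × 165/365 = £2,929.3151
The Parish of Coldside, June 15 – December 31, 2014: 200 days → £135,000 × 4% × 200/365 = £2,958.9041
Total = £5,888.2192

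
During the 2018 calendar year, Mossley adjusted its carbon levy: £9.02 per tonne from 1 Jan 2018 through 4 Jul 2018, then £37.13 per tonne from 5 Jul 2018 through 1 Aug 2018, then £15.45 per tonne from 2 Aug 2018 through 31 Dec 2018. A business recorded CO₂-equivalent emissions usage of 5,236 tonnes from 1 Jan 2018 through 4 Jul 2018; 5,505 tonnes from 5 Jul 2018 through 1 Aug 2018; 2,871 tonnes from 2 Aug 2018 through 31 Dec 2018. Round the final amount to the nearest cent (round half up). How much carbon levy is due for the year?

£295986.32

1 Jan – 4 Jul 2018: 5,236 tonnes at £9.02/tonne → £47228.72
5 Jul – 1 Aug 2018: 5,505 tonnes at £37.13/tonne → £204400.65
2 Aug – 31 Dec 2018: 2,871 tonnes at £15.45/tonne → £44356.95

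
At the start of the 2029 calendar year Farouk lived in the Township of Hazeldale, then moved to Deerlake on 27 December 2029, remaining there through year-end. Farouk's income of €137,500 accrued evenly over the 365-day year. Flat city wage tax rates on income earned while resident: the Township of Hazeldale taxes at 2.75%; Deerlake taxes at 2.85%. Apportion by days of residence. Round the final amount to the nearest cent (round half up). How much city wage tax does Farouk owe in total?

The Township of Hazeldale, 1 January – 26 December 2029: 360 days → €137,500 × 2.75% × 360/365 = €3,729.4521
Deerlake, 27 December – 31 December 2029: 5 days → €137,500 × 2.85% × 5/365 = €53.6815
Total = €3,783.1336

€3,783.13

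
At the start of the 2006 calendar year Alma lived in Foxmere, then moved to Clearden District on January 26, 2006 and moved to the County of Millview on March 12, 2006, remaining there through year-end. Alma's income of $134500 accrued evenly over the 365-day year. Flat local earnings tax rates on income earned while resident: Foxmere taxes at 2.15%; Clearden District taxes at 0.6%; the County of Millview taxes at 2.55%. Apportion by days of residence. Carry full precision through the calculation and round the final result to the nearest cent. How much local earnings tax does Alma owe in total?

$3069.55

Foxmere, January 1 – January 25, 2006: 25 days → $134500 × 2.15% × 25/365 = $198.0651
Clearden District, January 26 – March 11, 2006: 45 days → $134500 × 0.6% × 45/365 = $99.4932
The County of Millview, March 12 – December 31, 2006: 295 days → $134500 × 2.55% × 295/365 = $2771.9897
Total = $3069.5479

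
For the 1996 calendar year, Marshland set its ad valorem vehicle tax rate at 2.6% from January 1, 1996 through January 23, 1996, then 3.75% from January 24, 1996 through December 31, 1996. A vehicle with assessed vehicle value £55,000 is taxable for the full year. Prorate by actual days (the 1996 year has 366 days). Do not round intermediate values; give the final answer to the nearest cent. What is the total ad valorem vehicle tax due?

January 1 – January 23, 1996: 23 days at 2.6% → £55,000 × 2.6% × 23/366 = £89.8634
January 24 – December 31, 1996: 343 days at 3.75% → £55,000 × 3.75% × 343/366 = £1,932.8893
Total = £2,022.7527

£2,022.75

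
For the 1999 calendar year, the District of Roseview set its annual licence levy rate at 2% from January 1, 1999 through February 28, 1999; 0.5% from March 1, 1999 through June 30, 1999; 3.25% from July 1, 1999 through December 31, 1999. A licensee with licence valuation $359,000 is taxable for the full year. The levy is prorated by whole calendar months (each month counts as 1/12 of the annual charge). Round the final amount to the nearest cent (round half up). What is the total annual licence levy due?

$7,628.75

January 1 – February 28, 1999: 2 months at 2% → $359,000 × 2% × 2/12 = $1,196.6667
March 1 – June 30, 1999: 4 months at 0.5% → $359,000 × 0.5% × 4/12 = $598.3333
July 1 – December 31, 1999: 6 months at 3.25% → $359,000 × 3.25% × 6/12 = $5,833.7500
Total = $7,628.7500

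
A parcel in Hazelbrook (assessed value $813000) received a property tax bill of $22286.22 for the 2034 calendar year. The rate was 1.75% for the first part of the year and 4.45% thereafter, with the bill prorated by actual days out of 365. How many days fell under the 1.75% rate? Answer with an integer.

Let d = days at the first rate; then 365 − d days at the second rate.
$813000 × [1.75%·d + 4.45%·(365−d)] / 365 = $22286.22
Solving gives d = 231, so the new rate took effect on August 20, 2034.

231 days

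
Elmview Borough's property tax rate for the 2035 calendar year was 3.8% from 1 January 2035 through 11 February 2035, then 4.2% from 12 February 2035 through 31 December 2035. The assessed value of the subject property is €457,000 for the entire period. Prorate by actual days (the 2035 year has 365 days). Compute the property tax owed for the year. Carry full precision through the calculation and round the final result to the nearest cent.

1 January – 11 February 2035: 42 days at 3.8% → €457,000 × 3.8% × 42/365 = €1,998.2795
12 February – 31 December 2035: 323 days at 4.2% → €457,000 × 4.2% × 323/365 = €16,985.3753
Total = €18,983.6548

€18,983.65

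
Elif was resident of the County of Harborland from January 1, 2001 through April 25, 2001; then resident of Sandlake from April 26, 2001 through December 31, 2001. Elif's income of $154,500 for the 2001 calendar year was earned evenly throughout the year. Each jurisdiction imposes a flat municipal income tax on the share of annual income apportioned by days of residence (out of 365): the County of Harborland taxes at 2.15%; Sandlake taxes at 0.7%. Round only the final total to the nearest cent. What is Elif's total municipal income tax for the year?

$1,787.33

The County of Harborland, January 1 – April 25, 2001: 115 days → $154,500 × 2.15% × 115/365 = $1,046.5788
Sandlake, April 26 – December 31, 2001: 250 days → $154,500 × 0.7% × 250/365 = $740.7534
Total = $1,787.3322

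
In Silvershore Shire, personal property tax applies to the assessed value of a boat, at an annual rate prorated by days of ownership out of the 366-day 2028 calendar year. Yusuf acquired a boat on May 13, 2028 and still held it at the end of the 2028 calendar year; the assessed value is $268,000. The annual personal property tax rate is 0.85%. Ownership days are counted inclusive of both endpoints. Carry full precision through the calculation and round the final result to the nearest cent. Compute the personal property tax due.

Days held (May 13 – December 31, 2028): 233 out of 366
Tax = $268,000 × 0.85% × 233/366 = $1,450.2022

$1,450.20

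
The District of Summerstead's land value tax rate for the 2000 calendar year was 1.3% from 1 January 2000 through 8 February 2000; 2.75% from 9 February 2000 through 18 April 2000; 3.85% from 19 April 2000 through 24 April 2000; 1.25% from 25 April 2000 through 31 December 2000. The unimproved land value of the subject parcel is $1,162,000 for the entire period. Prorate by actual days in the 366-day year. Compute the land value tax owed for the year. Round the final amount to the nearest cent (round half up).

$18,415.80

1 January – 8 February 2000: 39 days at 1.3% → $1,162,000 × 1.3% × 39/366 = $1,609.6557
9 February – 18 April 2000: 70 days at 2.75% → $1,162,000 × 2.75% × 70/366 = $6,111.6120
19 April – 24 April 2000: 6 days at 3.85% → $1,162,000 × 3.85% × 6/366 = $733.3934
25 April – 31 December 2000: 251 days at 1.25% → $1,162,000 × 1.25% × 251/366 = $9,961.1339
Total = $18,415.7951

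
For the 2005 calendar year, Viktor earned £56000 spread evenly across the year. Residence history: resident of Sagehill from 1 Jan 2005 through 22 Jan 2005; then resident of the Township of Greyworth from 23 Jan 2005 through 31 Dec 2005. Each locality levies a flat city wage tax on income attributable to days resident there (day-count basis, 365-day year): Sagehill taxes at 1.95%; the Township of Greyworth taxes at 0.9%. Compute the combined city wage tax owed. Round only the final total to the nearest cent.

£539.44

Sagehill, 1 Jan – 22 Jan 2005: 22 days → £56000 × 1.95% × 22/365 = £65.8192
The Township of Greyworth, 23 Jan – 31 Dec 2005: 343 days → £56000 × 0.9% × 343/365 = £473.6219
Total = £539.4411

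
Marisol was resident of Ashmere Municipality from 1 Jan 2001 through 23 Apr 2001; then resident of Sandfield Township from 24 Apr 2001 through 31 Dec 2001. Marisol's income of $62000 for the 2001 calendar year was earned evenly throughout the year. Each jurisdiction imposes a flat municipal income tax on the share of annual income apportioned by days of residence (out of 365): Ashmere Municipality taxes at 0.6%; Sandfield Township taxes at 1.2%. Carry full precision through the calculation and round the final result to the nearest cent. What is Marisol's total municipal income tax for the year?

Ashmere Municipality, 1 Jan – 23 Apr 2001: 113 days → $62000 × 0.6% × 113/365 = $115.1671
Sandfield Township, 24 Apr – 31 Dec 2001: 252 days → $62000 × 1.2% × 252/365 = $513.6658
Total = $628.8329

$628.83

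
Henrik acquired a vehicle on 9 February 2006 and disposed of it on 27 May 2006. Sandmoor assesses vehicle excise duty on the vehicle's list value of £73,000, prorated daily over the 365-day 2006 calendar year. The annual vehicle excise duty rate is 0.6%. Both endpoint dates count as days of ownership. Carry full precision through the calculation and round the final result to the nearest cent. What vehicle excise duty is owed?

£129.60

Days held (9 February – 27 May 2006): 108 out of 365
Tax = £73,000 × 0.6% × 108/365 = £129.6000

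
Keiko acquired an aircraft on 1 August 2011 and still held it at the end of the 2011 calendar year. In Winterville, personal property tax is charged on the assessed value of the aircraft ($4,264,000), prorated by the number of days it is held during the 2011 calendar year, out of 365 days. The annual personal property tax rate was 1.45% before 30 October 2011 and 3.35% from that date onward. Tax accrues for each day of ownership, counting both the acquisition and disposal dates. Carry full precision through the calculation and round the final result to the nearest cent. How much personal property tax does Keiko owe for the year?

1 August – 29 October 2011: 90 days at 1.45% → $4,264,000 × 1.45% × 90/365 = $15,245.2603
30 October – 31 December 2011: 63 days at 3.35% → $4,264,000 × 3.35% × 63/365 = $24,655.2658
Total = $39,900.5260

$39,900.53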